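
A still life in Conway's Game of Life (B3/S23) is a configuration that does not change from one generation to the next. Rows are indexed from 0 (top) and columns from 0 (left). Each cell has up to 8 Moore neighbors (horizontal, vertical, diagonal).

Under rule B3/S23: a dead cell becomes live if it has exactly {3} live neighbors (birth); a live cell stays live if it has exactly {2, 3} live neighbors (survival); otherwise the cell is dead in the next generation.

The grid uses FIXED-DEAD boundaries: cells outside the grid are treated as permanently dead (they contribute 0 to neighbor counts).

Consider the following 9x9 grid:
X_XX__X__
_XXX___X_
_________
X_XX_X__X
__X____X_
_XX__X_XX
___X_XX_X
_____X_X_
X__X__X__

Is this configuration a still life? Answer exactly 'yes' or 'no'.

Compute generation 1 and compare to generation 0 (given above):
Generation 1:
___X_____
_X_X_____
____X____
_XXX_____
____X__X_
_XXXXX__X
__X__X__X
_____X_X_
______X__
Cell (0,0) differs: gen0=1 vs gen1=0 -> NOT a still life.

Answer: no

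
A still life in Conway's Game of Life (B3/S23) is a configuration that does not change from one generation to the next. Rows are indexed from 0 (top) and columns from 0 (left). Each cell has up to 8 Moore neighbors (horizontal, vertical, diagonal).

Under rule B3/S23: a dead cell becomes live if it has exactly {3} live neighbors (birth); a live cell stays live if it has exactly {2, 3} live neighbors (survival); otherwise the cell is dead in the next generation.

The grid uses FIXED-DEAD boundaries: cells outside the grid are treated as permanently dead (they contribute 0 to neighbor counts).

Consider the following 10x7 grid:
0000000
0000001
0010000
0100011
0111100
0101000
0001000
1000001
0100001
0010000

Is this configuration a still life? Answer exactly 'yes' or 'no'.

Answer: no

Derivation:
Compute generation 1 and compare to generation 0 (given above):
Generation 1:
0000000
0000000
0000011
0100110
1101110
0100000
0010000
0000000
0100000
0000000
Cell (1,6) differs: gen0=1 vs gen1=0 -> NOT a still life.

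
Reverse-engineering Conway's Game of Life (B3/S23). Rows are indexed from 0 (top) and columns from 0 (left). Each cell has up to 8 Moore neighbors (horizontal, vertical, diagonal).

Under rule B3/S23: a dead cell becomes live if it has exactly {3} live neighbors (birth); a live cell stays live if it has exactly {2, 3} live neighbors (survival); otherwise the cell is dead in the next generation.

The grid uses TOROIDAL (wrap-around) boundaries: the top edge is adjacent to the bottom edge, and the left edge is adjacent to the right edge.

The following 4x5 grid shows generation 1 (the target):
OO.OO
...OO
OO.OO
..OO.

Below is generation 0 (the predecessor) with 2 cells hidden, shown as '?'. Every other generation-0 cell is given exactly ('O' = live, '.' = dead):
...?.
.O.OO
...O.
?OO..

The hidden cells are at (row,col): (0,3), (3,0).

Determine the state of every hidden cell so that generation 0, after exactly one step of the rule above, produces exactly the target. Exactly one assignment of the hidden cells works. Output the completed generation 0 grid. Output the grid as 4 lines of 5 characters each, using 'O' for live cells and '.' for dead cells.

Hidden generation-0 cells (in order): (0,3), (3,0).
A hidden cell only influences target cells in its own 3x3 neighborhood. Try each of the 2^2 = 4 assignments, step the completed generation 0 forward once under B3/S23, and compare with the target:
  (0,3)=. (3,0)=. -> step gives (0,4)='.' but target has 'O' -> reject
  (0,3)=. (3,0)=O -> step gives (0,0)='.' but target has 'O' -> reject
  (0,3)=O (3,0)=. -> step reproduces the target at every cell -> ACCEPT
  (0,3)=O (3,0)=O -> step gives (0,0)='.' but target has 'O' -> reject
Unique solution: (0,3)=live, (3,0)=dead.
Check: live-neighbor counts of every cell in the completed generation 0:
33533
20433
33533
11332
Applying B3/S23 to generation 0 with these counts gives:
OO.OO
...OO
OO.OO
..OO.
which matches the target exactly.

Answer: ...O.
.O.OO
...O.
.OO..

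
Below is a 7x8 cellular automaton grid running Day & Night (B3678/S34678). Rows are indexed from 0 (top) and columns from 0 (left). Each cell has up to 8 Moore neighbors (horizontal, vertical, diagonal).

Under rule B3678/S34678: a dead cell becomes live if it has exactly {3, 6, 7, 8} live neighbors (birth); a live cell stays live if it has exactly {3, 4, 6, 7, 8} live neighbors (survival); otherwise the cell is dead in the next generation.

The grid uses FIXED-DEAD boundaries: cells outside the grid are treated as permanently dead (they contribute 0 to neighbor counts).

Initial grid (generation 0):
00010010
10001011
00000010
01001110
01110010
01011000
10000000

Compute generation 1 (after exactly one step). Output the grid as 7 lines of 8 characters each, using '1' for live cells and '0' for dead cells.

Answer: 00000101
00000011
00001110
00010111
11010000
11010000
00000000

Derivation:
Simulating step by step:
Generation 0 (given above): 19 live cells
Generation 1: 17 live cells
(generation 1 grid is the final answer)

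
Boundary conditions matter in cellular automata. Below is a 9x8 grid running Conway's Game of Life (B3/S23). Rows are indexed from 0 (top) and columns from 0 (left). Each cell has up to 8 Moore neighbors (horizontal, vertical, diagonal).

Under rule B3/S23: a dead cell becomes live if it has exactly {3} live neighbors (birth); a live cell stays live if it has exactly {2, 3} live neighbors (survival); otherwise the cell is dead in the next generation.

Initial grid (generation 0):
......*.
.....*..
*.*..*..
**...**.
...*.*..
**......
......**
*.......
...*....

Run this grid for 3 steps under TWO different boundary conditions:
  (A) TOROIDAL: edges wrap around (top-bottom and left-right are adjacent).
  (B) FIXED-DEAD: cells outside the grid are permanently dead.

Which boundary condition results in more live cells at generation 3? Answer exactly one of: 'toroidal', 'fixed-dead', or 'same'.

Answer: toroidal

Derivation:
Under TOROIDAL boundary, generation 3:
.....**.
....***.
...**.*.
..*.*...
.***....
..**....
........
........
........
Population = 15

Under FIXED-DEAD boundary, generation 3:
.....*..
....**..
.*.**...
..*.*...
..**....
..**....
........
........
........
Population = 12

Comparison: toroidal=15, fixed-dead=12 -> toroidal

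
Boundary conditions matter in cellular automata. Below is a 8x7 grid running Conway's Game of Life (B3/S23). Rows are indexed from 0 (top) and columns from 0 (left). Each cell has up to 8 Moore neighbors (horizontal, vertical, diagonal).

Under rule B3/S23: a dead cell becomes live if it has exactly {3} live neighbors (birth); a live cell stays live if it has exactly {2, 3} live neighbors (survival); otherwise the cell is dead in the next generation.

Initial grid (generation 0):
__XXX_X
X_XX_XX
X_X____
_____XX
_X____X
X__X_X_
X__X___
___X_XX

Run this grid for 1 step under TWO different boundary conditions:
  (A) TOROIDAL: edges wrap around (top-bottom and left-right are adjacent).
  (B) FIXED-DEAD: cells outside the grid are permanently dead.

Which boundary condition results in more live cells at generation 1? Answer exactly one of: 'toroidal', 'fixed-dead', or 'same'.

Answer: fixed-dead

Derivation:
Under TOROIDAL boundary, generation 1:
_X_____
X____X_
X_XXX__
_X___XX
____X__
XXX_X__
X_XX_X_
X____XX
Population = 22

Under FIXED-DEAD boundary, generation 1:
_XX_X_X
_____XX
__XXX__
_X___XX
____X_X
XXX_X__
__XX_XX
____X__
Population = 23

Comparison: toroidal=22, fixed-dead=23 -> fixed-dead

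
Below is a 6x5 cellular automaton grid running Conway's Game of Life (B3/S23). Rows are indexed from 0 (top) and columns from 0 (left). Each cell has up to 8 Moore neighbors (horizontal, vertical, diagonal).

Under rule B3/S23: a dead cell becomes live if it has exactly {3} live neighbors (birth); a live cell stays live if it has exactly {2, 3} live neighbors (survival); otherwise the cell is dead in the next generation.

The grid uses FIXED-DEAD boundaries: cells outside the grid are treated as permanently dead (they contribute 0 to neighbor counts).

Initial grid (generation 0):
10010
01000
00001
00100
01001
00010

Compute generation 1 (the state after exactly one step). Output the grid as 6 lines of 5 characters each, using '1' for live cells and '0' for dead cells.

Simulating step by step:
Generation 0 (given above): 8 live cells
Generation 1: 3 live cells
(generation 1 grid is the final answer)

Answer: 00000
00000
00000
00010
00110
00000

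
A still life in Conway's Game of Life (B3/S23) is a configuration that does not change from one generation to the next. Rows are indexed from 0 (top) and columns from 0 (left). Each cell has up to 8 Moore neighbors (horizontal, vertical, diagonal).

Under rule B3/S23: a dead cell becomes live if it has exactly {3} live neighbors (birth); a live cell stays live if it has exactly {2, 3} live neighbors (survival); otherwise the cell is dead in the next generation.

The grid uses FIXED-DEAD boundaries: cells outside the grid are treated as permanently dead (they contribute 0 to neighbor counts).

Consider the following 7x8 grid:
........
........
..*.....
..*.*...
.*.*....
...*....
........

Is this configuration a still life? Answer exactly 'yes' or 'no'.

Compute generation 1 and compare to generation 0 (given above):
Generation 1:
........
........
...*....
.**.....
...**...
..*.....
........
Cell (2,2) differs: gen0=1 vs gen1=0 -> NOT a still life.

Answer: no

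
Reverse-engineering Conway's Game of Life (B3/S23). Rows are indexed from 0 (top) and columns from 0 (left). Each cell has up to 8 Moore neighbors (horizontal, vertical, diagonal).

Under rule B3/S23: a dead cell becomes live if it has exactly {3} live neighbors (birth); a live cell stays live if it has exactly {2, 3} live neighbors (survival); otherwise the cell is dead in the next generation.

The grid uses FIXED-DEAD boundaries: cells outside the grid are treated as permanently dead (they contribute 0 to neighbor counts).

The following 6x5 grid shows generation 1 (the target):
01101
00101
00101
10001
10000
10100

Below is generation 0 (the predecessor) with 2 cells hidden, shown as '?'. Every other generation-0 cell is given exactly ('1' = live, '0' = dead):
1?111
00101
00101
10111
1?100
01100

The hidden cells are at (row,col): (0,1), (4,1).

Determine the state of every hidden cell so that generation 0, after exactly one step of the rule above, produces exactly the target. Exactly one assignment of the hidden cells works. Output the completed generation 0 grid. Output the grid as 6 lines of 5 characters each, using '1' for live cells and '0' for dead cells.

Hidden generation-0 cells (in order): (0,1), (4,1).
A hidden cell only influences target cells in its own 3x3 neighborhood. Try each of the 2^2 = 4 assignments, step the completed generation 0 forward once under B3/S23, and compare with the target:
  (0,1)=0 (4,1)=0 -> step gives (3,0)='0' but target has '1' -> reject
  (0,1)=0 (4,1)=1 -> step reproduces the target at every cell -> ACCEPT
  (0,1)=1 (4,1)=0 -> step gives (1,2)='0' but target has '1' -> reject
  (0,1)=1 (4,1)=1 -> step gives (1,2)='0' but target has '1' -> reject
Unique solution: (0,1)=dead, (4,1)=live.
Check: live-neighbor counts of every cell in the completed generation 0:
03242
14373
14373
26452
36552
34320
Applying B3/S23 to generation 0 with these counts gives:
01101
00101
00101
10001
10000
10100
which matches the target exactly.

Answer: 10111
00101
00101
10111
11100
01100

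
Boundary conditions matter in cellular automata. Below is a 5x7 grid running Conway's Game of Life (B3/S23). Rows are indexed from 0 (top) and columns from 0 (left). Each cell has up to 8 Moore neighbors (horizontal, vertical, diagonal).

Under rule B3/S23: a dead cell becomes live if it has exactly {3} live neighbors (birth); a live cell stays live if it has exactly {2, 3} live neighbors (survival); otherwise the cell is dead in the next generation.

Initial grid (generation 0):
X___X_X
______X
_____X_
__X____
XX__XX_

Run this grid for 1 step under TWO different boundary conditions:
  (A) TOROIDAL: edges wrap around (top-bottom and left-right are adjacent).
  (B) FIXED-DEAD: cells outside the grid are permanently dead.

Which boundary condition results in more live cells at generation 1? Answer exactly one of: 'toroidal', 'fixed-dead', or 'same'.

Answer: toroidal

Derivation:
Under TOROIDAL boundary, generation 1:
_X__X__
X_____X
_______
_X__XXX
XX_XXX_
Population = 13

Under FIXED-DEAD boundary, generation 1:
_____X_
______X
_______
_X__XX_
_X_____
Population = 6

Comparison: toroidal=13, fixed-dead=6 -> toroidal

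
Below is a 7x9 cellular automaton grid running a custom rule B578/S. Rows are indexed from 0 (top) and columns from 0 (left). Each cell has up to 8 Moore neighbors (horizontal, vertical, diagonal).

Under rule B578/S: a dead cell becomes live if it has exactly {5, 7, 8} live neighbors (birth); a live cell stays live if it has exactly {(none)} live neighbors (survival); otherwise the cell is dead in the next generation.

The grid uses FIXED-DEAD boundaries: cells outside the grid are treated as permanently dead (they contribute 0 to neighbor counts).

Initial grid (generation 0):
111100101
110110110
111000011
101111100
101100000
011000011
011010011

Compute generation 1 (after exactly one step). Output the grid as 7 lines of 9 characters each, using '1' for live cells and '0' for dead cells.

Answer: 000000000
001000000
000011100
010000000
000000000
000100000
000000000

Derivation:
Simulating step by step:
Generation 0 (given above): 35 live cells
Generation 1: 6 live cells
(generation 1 grid is the final answer)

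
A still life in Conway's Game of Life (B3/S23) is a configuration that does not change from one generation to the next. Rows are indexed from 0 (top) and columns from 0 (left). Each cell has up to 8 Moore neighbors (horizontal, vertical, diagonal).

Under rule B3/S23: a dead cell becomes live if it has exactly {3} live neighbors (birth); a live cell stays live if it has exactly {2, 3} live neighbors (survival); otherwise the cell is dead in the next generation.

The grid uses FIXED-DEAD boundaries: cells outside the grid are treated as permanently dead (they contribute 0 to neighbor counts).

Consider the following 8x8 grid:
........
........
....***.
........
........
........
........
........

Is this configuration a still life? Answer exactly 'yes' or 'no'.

Answer: no

Derivation:
Compute generation 1 and compare to generation 0 (given above):
Generation 1:
........
.....*..
.....*..
.....*..
........
........
........
........
Cell (1,5) differs: gen0=0 vs gen1=1 -> NOT a still life.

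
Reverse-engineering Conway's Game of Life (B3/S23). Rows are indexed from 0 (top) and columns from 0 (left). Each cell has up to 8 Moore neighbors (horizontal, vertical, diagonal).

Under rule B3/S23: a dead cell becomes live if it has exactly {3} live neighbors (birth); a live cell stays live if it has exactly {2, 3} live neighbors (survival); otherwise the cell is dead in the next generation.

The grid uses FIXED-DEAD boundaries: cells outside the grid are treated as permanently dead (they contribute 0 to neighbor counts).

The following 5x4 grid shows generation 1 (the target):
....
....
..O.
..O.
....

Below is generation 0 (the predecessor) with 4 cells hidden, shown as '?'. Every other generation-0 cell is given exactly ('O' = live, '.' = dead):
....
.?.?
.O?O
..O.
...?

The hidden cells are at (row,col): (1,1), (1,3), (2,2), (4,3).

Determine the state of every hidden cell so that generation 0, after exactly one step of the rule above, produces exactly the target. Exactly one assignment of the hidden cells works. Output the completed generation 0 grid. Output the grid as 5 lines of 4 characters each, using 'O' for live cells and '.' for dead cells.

Hidden generation-0 cells (in order): (1,1), (1,3), (2,2), (4,3).
A hidden cell only influences target cells in its own 3x3 neighborhood. Try each of the 2^4 = 16 assignments, step the completed generation 0 forward once under B3/S23, and compare with the target:
  (1,1)=. (1,3)=. (2,2)=. (4,3)=. -> step reproduces the target at every cell -> ACCEPT
  (1,1)=. (1,3)=. (2,2)=. (4,3)=O -> step gives (3,3)='O' but target has '.' -> reject
  (1,1)=. (1,3)=. (2,2)=O (4,3)=. -> step gives (1,2)='O' but target has '.' -> reject
  (1,1)=. (1,3)=. (2,2)=O (4,3)=O -> step gives (1,2)='O' but target has '.' -> reject
  (1,1)=. (1,3)=O (2,2)=. (4,3)=. -> step gives (1,2)='O' but target has '.' -> reject
  (1,1)=. (1,3)=O (2,2)=. (4,3)=O -> step gives (1,2)='O' but target has '.' -> reject
  (1,1)=. (1,3)=O (2,2)=O (4,3)=. -> step gives (1,3)='O' but target has '.' -> reject
  (1,1)=. (1,3)=O (2,2)=O (4,3)=O -> step gives (1,3)='O' but target has '.' -> reject
  (1,1)=O (1,3)=. (2,2)=. (4,3)=. -> step gives (1,2)='O' but target has '.' -> reject
  (1,1)=O (1,3)=. (2,2)=. (4,3)=O -> step gives (1,2)='O' but target has '.' -> reject
  (1,1)=O (1,3)=. (2,2)=O (4,3)=. -> step gives (1,1)='O' but target has '.' -> reject
  (1,1)=O (1,3)=. (2,2)=O (4,3)=O -> step gives (1,1)='O' but target has '.' -> reject
  (1,1)=O (1,3)=O (2,2)=. (4,3)=. -> step gives (2,1)='O' but target has '.' -> reject
  (1,1)=O (1,3)=O (2,2)=. (4,3)=O -> step gives (2,1)='O' but target has '.' -> reject
  (1,1)=O (1,3)=O (2,2)=O (4,3)=. -> step gives (1,1)='O' but target has '.' -> reject
  (1,1)=O (1,3)=O (2,2)=O (4,3)=O -> step gives (1,1)='O' but target has '.' -> reject
Unique solution: (1,1)=dead, (1,3)=dead, (2,2)=dead, (4,3)=dead.
Check: live-neighbor counts of every cell in the completed generation 0:
0000
1121
1131
1222
0111
Applying B3/S23 to generation 0 with these counts gives:
....
....
..O.
..O.
....
which matches the target exactly.

Answer: ....
....
.O.O
..O.
....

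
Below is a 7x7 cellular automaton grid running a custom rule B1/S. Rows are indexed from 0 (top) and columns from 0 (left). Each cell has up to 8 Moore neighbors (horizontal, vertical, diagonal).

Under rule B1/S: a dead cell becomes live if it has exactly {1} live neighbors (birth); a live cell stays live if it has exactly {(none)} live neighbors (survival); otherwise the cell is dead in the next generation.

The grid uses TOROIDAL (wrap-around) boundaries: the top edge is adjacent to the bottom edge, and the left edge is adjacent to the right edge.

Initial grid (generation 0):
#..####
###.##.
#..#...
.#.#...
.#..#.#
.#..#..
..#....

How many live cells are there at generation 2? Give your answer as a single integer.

Answer: 8

Derivation:
Simulating step by step:
Generation 0 (given above): 20 live cells
Generation 1: 1 live cells
.......
.......
.......
.......
.......
......#
.......
Generation 2: 8 live cells
.......
.......
.......
.......
#....##
#....#.
#....##
Population at generation 2: 8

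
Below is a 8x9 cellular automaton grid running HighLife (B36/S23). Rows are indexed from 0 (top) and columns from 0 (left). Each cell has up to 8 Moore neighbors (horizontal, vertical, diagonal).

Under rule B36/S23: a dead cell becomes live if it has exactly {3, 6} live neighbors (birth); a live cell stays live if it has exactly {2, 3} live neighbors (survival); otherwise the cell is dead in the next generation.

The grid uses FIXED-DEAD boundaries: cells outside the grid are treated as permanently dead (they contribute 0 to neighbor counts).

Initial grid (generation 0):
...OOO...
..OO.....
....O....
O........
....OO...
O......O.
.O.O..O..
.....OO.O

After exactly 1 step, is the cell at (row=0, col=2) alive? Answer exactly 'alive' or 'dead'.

Simulating step by step:
Generation 0 (given above): 17 live cells
Generation 1: 16 live cells
..OOO....
..O..O...
...O.....
....OO...
.........
....OOO..
.....OO..
.....OOO.

Cell (0,2) at generation 1: 1 -> alive

Answer: alive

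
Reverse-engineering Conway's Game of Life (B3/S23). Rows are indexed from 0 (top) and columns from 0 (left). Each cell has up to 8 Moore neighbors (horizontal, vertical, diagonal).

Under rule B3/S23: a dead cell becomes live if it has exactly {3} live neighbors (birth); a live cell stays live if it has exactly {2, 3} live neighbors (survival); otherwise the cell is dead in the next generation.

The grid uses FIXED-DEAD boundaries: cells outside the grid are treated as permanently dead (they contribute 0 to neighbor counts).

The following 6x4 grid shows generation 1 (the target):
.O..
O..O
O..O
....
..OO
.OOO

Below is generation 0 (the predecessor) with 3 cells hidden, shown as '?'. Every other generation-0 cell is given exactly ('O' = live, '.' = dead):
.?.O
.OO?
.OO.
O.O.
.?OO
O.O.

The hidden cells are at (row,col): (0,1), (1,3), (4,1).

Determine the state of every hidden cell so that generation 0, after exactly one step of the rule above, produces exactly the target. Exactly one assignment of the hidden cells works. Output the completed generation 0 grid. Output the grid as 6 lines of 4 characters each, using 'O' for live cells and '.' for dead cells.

Answer: .O.O
.OO.
.OO.
O.O.
..OO
O.O.

Derivation:
Hidden generation-0 cells (in order): (0,1), (1,3), (4,1).
A hidden cell only influences target cells in its own 3x3 neighborhood. Try each of the 2^3 = 8 assignments, step the completed generation 0 forward once under B3/S23, and compare with the target:
  (0,1)=. (1,3)=. (4,1)=. -> step gives (0,1)='.' but target has 'O' -> reject
  (0,1)=. (1,3)=. (4,1)=O -> step gives (0,1)='.' but target has 'O' -> reject
  (0,1)=. (1,3)=O (4,1)=. -> step gives (0,1)='.' but target has 'O' -> reject
  (0,1)=. (1,3)=O (4,1)=O -> step gives (0,1)='.' but target has 'O' -> reject
  (0,1)=O (1,3)=. (4,1)=. -> step reproduces the target at every cell -> ACCEPT
  (0,1)=O (1,3)=. (4,1)=O -> step gives (3,0)='O' but target has '.' -> reject
  (0,1)=O (1,3)=O (4,1)=. -> step gives (0,3)='O' but target has '.' -> reject
  (0,1)=O (1,3)=O (4,1)=O -> step gives (0,3)='O' but target has '.' -> reject
Unique solution: (0,1)=live, (1,3)=dead, (4,1)=dead.
Check: live-neighbor counts of every cell in the completed generation 0:
2241
3453
3543
1544
2533
0323
Applying B3/S23 to generation 0 with these counts gives:
.O..
O..O
O..O
....
..OO
.OOO
which matches the target exactly.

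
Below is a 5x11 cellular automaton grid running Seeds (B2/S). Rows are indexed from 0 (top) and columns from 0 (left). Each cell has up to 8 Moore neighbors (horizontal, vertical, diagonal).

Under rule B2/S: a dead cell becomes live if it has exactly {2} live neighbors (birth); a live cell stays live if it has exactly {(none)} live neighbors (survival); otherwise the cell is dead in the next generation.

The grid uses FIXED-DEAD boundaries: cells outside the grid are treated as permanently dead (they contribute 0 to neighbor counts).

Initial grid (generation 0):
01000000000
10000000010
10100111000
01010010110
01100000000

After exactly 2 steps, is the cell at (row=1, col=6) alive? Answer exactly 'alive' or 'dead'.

Answer: alive

Derivation:
Simulating step by step:
Generation 0 (given above): 15 live cells
Generation 1: 14 live cells
10000000000
00100101100
00011000001
00001000000
10010001110
Generation 2: 17 live cells
01000011100
01000010010
00100011110
00100101001
00001000000

Cell (1,6) at generation 2: 1 -> alive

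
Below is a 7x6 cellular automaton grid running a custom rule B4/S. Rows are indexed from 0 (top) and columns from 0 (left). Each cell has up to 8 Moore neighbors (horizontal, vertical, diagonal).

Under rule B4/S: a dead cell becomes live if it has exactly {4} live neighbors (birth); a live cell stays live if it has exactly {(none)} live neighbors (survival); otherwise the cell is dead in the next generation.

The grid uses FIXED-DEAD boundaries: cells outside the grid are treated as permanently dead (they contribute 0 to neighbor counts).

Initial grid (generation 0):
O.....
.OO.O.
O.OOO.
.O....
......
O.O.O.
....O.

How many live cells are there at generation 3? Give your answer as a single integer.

Answer: 0

Derivation:
Simulating step by step:
Generation 0 (given above): 13 live cells
Generation 1: 0 live cells
......
......
......
......
......
......
......
Generation 2: 0 live cells
......
......
......
......
......
......
......
Generation 3: 0 live cells
......
......
......
......
......
......
......
Population at generation 3: 0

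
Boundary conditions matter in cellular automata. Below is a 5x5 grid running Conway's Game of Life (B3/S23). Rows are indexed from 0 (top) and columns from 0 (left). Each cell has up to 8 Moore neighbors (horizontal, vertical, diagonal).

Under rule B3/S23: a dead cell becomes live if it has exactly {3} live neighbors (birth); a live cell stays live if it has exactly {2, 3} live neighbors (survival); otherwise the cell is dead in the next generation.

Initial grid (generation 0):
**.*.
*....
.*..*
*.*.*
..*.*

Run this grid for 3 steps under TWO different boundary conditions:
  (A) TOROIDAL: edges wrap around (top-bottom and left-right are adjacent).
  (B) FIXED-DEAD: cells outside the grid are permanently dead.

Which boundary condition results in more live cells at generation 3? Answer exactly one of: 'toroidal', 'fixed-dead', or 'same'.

Answer: toroidal

Derivation:
Under TOROIDAL boundary, generation 3:
....*
*...*
..***
..*..
..*..
Population = 8

Under FIXED-DEAD boundary, generation 3:
.*...
*.*..
...*.
.***.
.....
Population = 7

Comparison: toroidal=8, fixed-dead=7 -> toroidal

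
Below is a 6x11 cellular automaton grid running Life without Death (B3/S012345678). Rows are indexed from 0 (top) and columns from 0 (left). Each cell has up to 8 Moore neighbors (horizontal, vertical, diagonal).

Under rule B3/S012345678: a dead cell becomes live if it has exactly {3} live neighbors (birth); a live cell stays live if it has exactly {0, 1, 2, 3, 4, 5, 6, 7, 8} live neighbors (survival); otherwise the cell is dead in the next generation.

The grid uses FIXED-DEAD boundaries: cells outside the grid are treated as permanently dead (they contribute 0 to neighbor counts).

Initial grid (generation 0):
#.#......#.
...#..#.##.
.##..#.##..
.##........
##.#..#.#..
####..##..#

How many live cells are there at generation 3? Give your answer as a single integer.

Simulating step by step:
Generation 0 (given above): 26 live cells
Generation 1: 33 live cells
#.#.....##.
...#..#.##.
.###.#####.
.###..#.#..
##.#..#.#..
####..##..#
Generation 2: 40 live cells
#.#....###.
...####.###
.###.#####.
.###..#.#..
##.####.##.
####..##..#
Generation 3: 48 live cells
#.#########
...####.###
.###.######
.###..#.#..
##.####.##.
####..#####
Population at generation 3: 48

Answer: 48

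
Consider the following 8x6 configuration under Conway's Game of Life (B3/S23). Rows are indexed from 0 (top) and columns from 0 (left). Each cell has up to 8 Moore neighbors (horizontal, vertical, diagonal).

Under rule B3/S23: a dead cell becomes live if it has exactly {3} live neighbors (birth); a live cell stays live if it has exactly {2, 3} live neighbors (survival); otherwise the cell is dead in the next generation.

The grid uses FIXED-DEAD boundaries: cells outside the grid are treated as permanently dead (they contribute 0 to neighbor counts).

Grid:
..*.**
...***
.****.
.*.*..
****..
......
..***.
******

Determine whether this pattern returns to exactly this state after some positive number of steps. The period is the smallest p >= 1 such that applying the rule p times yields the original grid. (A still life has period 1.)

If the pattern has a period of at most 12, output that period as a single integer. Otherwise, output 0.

Simulating and comparing each generation to the original:
Gen 0 (original, given above): 25 live cells
Gen 1: 11 live cells, differs from original
Gen 2: 6 live cells, differs from original
Gen 3: 7 live cells, differs from original
Gen 4: 7 live cells, differs from original
Gen 5: 7 live cells, differs from original
Gen 6: 7 live cells, differs from original
Gen 7: 7 live cells, differs from original
Gen 8: 7 live cells, differs from original
Gen 9: 7 live cells, differs from original
Gen 10: 7 live cells, differs from original
Gen 11: 7 live cells, differs from original
Gen 12: 7 live cells, differs from original
No period found within 12 steps.

Answer: 0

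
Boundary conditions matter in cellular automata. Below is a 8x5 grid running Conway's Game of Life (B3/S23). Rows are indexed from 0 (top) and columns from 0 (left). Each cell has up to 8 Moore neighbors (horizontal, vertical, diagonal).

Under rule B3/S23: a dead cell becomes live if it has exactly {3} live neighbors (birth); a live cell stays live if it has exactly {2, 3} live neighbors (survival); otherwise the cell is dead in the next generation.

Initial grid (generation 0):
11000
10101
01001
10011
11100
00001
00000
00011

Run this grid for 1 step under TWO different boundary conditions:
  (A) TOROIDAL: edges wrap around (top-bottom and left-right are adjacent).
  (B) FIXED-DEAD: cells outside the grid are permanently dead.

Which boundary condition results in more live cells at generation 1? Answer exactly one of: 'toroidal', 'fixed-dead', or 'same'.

Under TOROIDAL boundary, generation 1:
01100
00111
01100
00010
01100
11000
00011
10001
Population = 16

Under FIXED-DEAD boundary, generation 1:
11000
10110
11101
10011
11101
01000
00011
00000
Population = 19

Comparison: toroidal=16, fixed-dead=19 -> fixed-dead

Answer: fixed-dead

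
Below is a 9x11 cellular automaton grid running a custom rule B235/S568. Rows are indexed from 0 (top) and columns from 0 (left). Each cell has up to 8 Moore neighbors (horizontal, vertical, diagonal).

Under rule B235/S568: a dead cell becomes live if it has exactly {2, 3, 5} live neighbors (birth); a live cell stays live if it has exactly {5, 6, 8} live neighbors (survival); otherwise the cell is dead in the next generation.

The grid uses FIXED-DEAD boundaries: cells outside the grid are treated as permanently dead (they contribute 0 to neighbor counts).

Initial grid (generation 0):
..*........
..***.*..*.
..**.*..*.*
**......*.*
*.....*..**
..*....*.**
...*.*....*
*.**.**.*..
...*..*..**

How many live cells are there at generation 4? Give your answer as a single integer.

Simulating step by step:
Generation 0 (given above): 36 live cells
Generation 1: 41 live cells
.*..**.....
.*.*.*.**.*
*.....**.*.
..******...
..*....*.*.
.*.****.*..
.*.....**..
.*..*..*..*
.**.**.**..
Generation 2: 39 live cells
*.**..****.
*.*...*..*.
.*..*****.*
.*....*.***
.*.........
*......*.*.
*..*.....*.
*..*.*..**.
*..*..*..*.
Generation 3: 43 live cells
.....*....*
.*..***...*
*.**...*...
*.*.*..*...
*.*...**..*
.**.....*.*
.**.*.***.*
.**...**..*
.**.**.**.*
Generation 4: 39 live cells
....*.*..*.
*.**...*.*.
.*......*..
...*.*..*..
.....*..**.
**...*...*.
***..*.*.*.
**********.
*..*.....*.
Population at generation 4: 39

Answer: 39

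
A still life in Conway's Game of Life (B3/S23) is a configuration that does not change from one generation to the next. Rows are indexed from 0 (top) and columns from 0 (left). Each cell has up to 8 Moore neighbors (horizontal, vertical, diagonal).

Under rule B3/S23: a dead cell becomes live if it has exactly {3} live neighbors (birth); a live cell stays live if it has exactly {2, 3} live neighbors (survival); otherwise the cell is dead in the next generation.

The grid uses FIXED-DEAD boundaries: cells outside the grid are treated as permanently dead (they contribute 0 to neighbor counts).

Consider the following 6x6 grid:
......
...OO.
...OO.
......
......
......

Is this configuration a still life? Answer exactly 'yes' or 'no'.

Answer: yes

Derivation:
Compute generation 1 and compare to generation 0 (given above):
Generation 1:
......
...OO.
...OO.
......
......
......
The grids are IDENTICAL -> still life.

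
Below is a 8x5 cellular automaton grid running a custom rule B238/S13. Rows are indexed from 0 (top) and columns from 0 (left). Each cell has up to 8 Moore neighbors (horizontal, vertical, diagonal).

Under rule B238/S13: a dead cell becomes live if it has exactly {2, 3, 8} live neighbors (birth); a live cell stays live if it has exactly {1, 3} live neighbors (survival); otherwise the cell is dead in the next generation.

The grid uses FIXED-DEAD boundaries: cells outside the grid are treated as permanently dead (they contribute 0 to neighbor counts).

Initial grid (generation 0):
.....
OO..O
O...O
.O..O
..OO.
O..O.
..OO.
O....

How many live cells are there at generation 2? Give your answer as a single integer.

Answer: 19

Derivation:
Simulating step by step:
Generation 0 (given above): 14 live cells
Generation 1: 22 live cells
OO...
...OO
O.OO.
O.O..
OOOOO
.O..O
OO..O
.OOO.
Generation 2: 19 live cells
OOOOO
O..O.
O.O.O
O...O
O....
....O
O....
OOO.O
Population at generation 2: 19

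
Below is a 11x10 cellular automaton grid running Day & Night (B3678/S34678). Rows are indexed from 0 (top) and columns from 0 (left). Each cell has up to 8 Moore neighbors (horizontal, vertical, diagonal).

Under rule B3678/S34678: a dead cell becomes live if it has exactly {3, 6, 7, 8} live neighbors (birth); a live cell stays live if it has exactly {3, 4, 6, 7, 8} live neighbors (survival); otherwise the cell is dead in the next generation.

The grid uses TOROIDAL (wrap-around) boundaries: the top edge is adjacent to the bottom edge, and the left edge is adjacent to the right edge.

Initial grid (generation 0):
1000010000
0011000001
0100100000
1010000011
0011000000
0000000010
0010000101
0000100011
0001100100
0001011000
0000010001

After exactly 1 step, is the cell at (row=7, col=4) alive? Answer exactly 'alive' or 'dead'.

Answer: dead

Derivation:
Simulating step by step:
Generation 0 (given above): 28 live cells
Generation 1: 22 live cells
0000100001
1100100000
0100000010
0010000000
0100000010
0011000000
0000000001
0000000110
0001101010
0000011000
0000010000

Cell (7,4) at generation 1: 0 -> dead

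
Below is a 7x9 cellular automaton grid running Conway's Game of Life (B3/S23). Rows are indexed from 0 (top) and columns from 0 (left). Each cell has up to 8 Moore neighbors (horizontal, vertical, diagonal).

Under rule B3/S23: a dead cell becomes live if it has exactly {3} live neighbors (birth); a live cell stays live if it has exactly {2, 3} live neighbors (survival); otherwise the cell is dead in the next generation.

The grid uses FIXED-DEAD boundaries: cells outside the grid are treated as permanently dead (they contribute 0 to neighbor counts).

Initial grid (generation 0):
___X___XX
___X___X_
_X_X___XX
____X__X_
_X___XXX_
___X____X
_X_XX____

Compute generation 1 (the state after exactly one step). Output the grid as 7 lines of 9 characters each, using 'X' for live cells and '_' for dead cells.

Answer: _______XX
___XX_X__
__XXX_XXX
__X_XX___
____XXXXX
___X_XXX_
__XXX____

Derivation:
Simulating step by step:
Generation 0 (given above): 20 live cells
Generation 1: 26 live cells
(generation 1 grid is the final answer)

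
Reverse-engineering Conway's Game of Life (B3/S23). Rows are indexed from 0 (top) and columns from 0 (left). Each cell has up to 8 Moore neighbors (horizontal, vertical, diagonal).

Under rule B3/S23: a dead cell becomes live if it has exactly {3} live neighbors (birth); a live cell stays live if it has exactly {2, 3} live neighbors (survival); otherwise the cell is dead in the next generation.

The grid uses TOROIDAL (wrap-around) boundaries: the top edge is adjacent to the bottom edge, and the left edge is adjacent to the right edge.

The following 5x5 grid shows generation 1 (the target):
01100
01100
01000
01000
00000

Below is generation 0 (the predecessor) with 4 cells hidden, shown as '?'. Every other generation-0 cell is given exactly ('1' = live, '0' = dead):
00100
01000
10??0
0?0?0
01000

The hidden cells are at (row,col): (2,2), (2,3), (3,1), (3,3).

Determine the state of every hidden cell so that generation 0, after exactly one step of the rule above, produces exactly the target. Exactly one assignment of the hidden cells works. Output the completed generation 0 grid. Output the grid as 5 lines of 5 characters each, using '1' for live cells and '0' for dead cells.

Hidden generation-0 cells (in order): (2,2), (2,3), (3,1), (3,3).
A hidden cell only influences target cells in its own 3x3 neighborhood. Try each of the 2^4 = 16 assignments, step the completed generation 0 forward once under B3/S23, and compare with the target:
  (2,2)=0 (2,3)=0 (3,1)=0 (3,3)=0 -> step gives (1,2)='0' but target has '1' -> reject
  (2,2)=0 (2,3)=0 (3,1)=0 (3,3)=1 -> step gives (1,2)='0' but target has '1' -> reject
  (2,2)=0 (2,3)=0 (3,1)=1 (3,3)=0 -> step gives (1,2)='0' but target has '1' -> reject
  (2,2)=0 (2,3)=0 (3,1)=1 (3,3)=1 -> step gives (1,2)='0' but target has '1' -> reject
  (2,2)=0 (2,3)=1 (3,1)=0 (3,3)=0 -> step gives (2,1)='0' but target has '1' -> reject
  (2,2)=0 (2,3)=1 (3,1)=0 (3,3)=1 -> step gives (2,1)='0' but target has '1' -> reject
  (2,2)=0 (2,3)=1 (3,1)=1 (3,3)=0 -> step gives (2,0)='1' but target has '0' -> reject
  (2,2)=0 (2,3)=1 (3,1)=1 (3,3)=1 -> step gives (2,0)='1' but target has '0' -> reject
  (2,2)=1 (2,3)=0 (3,1)=0 (3,3)=0 -> step reproduces the target at every cell -> ACCEPT
  (2,2)=1 (2,3)=0 (3,1)=0 (3,3)=1 -> step gives (2,2)='1' but target has '0' -> reject
  (2,2)=1 (2,3)=0 (3,1)=1 (3,3)=0 -> step gives (2,0)='1' but target has '0' -> reject
  (2,2)=1 (2,3)=0 (3,1)=1 (3,3)=1 -> step gives (2,0)='1' but target has '0' -> reject
  (2,2)=1 (2,3)=1 (3,1)=0 (3,3)=0 -> step gives (1,2)='0' but target has '1' -> reject
  (2,2)=1 (2,3)=1 (3,1)=0 (3,3)=1 -> step gives (1,2)='0' but target has '1' -> reject
  (2,2)=1 (2,3)=1 (3,1)=1 (3,3)=0 -> step gives (1,2)='0' but target has '1' -> reject
  (2,2)=1 (2,3)=1 (3,1)=1 (3,3)=1 -> step gives (1,2)='0' but target has '1' -> reject
Unique solution: (2,2)=live, (2,3)=dead, (3,1)=dead, (3,3)=dead.
Check: live-neighbor counts of every cell in the completed generation 0:
23210
23321
13111
23211
11210
Applying B3/S23 to generation 0 with these counts gives:
01100
01100
01000
01000
00000
which matches the target exactly.

Answer: 00100
01000
10100
00000
01000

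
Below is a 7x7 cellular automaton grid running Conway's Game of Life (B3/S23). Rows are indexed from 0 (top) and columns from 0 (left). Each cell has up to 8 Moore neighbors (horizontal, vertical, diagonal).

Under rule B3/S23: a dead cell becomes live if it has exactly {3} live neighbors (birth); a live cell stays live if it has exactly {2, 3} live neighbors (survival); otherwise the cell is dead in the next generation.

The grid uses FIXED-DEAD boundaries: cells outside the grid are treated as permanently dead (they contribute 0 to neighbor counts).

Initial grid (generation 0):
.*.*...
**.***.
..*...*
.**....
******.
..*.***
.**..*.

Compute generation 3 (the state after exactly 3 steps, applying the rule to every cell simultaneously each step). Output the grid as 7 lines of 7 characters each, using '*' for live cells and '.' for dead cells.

Answer: ..*.*..
***.*..
**..*.*
......*
....*.*
*.....*
.*....*

Derivation:
Simulating step by step:
Generation 0 (given above): 24 live cells
Generation 1: 24 live cells
**.*...
**.***.
*...**.
*...**.
*.....*
*.....*
.******
Generation 2: 25 live cells
**.*...
...*.*.
*.....*
**..*.*
**....*
*.***.*
.******
Generation 3: 17 live cells
(generation 3 grid is the final answer)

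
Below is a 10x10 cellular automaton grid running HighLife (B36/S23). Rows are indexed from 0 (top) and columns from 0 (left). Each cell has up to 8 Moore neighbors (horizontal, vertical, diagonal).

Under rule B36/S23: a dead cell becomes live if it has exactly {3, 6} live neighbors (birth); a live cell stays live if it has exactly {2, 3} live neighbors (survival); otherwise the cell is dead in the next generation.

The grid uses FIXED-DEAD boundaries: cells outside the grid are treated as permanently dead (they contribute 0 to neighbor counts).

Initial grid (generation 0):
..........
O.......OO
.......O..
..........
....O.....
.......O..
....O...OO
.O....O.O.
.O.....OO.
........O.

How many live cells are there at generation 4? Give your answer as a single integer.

Simulating step by step:
Generation 0 (given above): 16 live cells
Generation 1: 9 live cells
..........
........O.
........O.
..........
..........
........O.
........OO
..........
........OO
.......OO.
Generation 2: 10 live cells
..........
..........
..........
..........
..........
........OO
........OO
..........
.......OOO
.......OOO
Generation 3: 9 live cells
..........
..........
..........
..........
..........
........OO
........OO
.......O..
.......O.O
.......O.O
Generation 4: 8 live cells
..........
..........
..........
..........
..........
........OO
.......O.O
.......O.O
......OO..
..........
Population at generation 4: 8

Answer: 8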